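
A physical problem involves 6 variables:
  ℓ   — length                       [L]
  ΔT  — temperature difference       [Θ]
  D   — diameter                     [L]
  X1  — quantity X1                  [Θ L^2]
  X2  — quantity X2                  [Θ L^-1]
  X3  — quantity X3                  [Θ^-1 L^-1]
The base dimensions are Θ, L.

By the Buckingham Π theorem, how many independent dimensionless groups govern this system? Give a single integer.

Write exponents as rows Θ,L / cols ℓ,ΔT,D,X1,X2,X3:
  Θ: [ 0  1  0  1  1 -1]
  L: [ 1  0  1  2 -1 -1]
Row reduction gives pivot columns ℓ,ΔT; rank = 2
n=6, r=2 ⇒ 4 dimensionless groups

4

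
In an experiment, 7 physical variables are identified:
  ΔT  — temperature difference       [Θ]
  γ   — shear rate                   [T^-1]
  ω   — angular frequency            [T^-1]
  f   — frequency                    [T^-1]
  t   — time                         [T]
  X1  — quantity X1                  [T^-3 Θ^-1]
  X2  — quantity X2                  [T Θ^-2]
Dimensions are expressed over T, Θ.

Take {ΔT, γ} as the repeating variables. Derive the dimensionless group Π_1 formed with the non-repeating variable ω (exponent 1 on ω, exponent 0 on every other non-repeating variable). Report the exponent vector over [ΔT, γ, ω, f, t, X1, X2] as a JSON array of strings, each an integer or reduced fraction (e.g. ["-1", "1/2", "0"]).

Dimensional matrix (T×Θ by ΔT×γ×ω×f×t×X1×X2):
  T: [ 0 -1 -1 -1  1 -3  1]
  Θ: [ 1  0  0  0  0 -1 -2]
RREF → pivots at {ΔT,γ} ⇒ r = 2
Pivot set = {ΔT,γ}, free = {ω,f,t,X1,X2}
RREF:
  r0: [   1    0    0    0    0   -1   -2]
  r1: [   0    1    1    1   -1    3   -1]
Fix exponent of ω at 1, f at 0, t at 0, X1 at 0, X2 at 0; solve each RREF row for its pivot's exponent:
  r0: exp(ΔT) + (0)·1 = 0 ⇒ exp(ΔT) = 0
  r1: exp(γ) + (1)·1 = 0 ⇒ exp(γ) = -1
Π_1 = γ^-1 · ω

["0", "-1", "1", "0", "0", "0", "0"]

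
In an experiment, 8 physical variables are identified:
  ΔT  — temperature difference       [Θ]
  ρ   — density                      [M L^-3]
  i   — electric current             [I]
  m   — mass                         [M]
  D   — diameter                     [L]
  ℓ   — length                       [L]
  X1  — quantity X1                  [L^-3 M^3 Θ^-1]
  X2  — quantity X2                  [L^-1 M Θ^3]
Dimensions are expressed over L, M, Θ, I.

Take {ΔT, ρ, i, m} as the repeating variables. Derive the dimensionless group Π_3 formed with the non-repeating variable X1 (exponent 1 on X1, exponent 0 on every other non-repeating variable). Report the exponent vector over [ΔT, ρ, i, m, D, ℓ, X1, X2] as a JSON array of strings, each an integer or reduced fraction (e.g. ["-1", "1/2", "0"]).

["1", "-1", "0", "-2", "0", "0", "1", "0"]

Exponent matrix [L,M,Θ,I] × [ΔT,ρ,i,m,D,ℓ,X1,X2]:
  L: [ 0 -3  0  0  1  1 -3 -1]
  M: [ 0  1  0  1  0  0  3  1]
  Θ: [ 1  0  0  0  0  0 -1  3]
  I: [ 0  0  1  0  0  0  0  0]
Row reduction gives pivot columns ΔT,ρ,i,m; rank = 4
Repeat: ΔT,ρ,i,m; free: D,ℓ,X1,X2
RREF:
  r0: [   1    0    0    0    0    0   -1    3]
  r1: [   0    1    0    0 -1/3 -1/3    1  1/3]
  r2: [   0    0    1    0    0    0    0    0]
  r3: [   0    0    0    1  1/3  1/3    2  2/3]
Fix exponent of X1 at 1, D at 0, ℓ at 0, X2 at 0; solve each RREF row for its pivot's exponent:
  r0: exp(ΔT) + (-1)·1 = 0 ⇒ exp(ΔT) = 1
  r1: exp(ρ) + (1)·1 = 0 ⇒ exp(ρ) = -1
  r2: exp(i) + (0)·1 = 0 ⇒ exp(i) = 0
  r3: exp(m) + (2)·1 = 0 ⇒ exp(m) = -2
Π_3 = ΔT · ρ^-1 · m^-2 · X1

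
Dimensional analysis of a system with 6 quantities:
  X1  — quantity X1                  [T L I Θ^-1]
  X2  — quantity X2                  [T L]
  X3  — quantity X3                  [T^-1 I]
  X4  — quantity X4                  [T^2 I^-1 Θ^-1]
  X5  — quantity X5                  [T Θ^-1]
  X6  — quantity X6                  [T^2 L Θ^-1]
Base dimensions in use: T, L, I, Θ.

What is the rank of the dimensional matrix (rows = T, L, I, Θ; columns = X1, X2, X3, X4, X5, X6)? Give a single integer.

3

Dimensional matrix (T×L×I×Θ by X1×X2×X3×X4×X5×X6):
  T: [ 1  1 -1  2  1  2]
  L: [ 1  1  0  0  0  1]
  I: [ 1  0  1 -1  0  0]
  Θ: [-1  0  0 -1 -1 -1]
RREF → pivots at {X1,X2,X3} ⇒ r = 3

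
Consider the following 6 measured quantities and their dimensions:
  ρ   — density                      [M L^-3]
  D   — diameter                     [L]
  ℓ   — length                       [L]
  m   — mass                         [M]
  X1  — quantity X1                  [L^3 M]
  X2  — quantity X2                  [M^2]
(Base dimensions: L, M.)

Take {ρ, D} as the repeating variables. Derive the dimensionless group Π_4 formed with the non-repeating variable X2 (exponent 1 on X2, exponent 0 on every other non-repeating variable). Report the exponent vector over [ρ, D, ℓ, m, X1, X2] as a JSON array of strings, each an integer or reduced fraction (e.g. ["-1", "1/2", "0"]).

["-2", "-6", "0", "0", "0", "1"]

Dimensional matrix (L×M by ρ×D×ℓ×m×X1×X2):
  L: [-3  1  1  0  3  0]
  M: [ 1  0  0  1  1  2]
RREF → pivots at {ρ,D} ⇒ r = 2
Pivot set = {ρ,D}, free = {ℓ,m,X1,X2}
RREF:
  r0: [   1    0    0    1    1    2]
  r1: [   0    1    1    3    6    6]
Fix exponent of X2 at 1, ℓ at 0, m at 0, X1 at 0; solve each RREF row for its pivot's exponent:
  r0: exp(ρ) + (2)·1 = 0 ⇒ exp(ρ) = -2
  r1: exp(D) + (6)·1 = 0 ⇒ exp(D) = -6
Π_4 = ρ^-2 · D^-6 · X2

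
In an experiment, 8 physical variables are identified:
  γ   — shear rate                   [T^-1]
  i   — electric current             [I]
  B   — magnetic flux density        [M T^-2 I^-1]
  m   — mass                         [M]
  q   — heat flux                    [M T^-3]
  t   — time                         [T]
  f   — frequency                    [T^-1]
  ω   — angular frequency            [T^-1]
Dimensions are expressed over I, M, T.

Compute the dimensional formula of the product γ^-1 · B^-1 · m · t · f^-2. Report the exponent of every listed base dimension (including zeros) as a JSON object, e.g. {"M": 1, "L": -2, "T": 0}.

{"I": 1, "M": 0, "T": 6}

Dimensional matrix (I×M×T by γ×i×B×m×q×t×f×ω):
  I: [ 0  1 -1  0  0  0  0  0]
  M: [ 0  0  1  1  1  0  0  0]
  T: [-1  0 -2  0 -3  1 -1 -1]
  [I]: (-1)·0+(-1)·-1+(1)·0+(1)·0+(-2)·0 = 1
  [M]: (-1)·0+(-1)·1+(1)·1+(1)·0+(-2)·0 = 0
  [T]: (-1)·-1+(-1)·-2+(1)·0+(1)·1+(-2)·-1 = 6
⇒ I T^6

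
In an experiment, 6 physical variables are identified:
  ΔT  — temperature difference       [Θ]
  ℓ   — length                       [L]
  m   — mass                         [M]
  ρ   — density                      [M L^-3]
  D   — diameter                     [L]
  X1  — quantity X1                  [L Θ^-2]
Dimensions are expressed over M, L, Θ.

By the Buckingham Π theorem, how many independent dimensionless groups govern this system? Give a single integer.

3

Exponent matrix [M,L,Θ] × [ΔT,ℓ,m,ρ,D,X1]:
  M: [ 0  0  1  1  0  0]
  L: [ 0  1  0 -3  1  1]
  Θ: [ 1  0  0  0  0 -2]
Echelon form has 3 nonzero rows (pivots: ΔT,ℓ,m)
6 vars − rank 3 = 3 Π groups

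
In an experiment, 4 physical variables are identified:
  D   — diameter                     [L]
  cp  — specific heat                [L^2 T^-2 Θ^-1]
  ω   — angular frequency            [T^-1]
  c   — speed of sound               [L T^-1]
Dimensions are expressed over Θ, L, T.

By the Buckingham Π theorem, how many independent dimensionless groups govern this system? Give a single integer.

Dimensional matrix (Θ×L×T by D×cp×ω×c):
  Θ: [ 0 -1  0  0]
  L: [ 1  2  0  1]
  T: [ 0 -2 -1 -1]
Echelon form has 3 nonzero rows (pivots: D,cp,ω)
n=4, r=3 ⇒ 1 dimensionless group

1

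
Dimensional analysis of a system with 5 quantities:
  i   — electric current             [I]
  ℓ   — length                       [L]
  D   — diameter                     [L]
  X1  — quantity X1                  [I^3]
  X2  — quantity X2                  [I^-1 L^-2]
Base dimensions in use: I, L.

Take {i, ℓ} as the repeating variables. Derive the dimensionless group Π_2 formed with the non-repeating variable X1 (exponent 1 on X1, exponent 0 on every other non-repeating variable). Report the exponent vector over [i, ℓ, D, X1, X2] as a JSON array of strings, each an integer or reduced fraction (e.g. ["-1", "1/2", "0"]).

["-3", "0", "0", "1", "0"]

Exponent matrix [I,L] × [i,ℓ,D,X1,X2]:
  I: [ 1  0  0  3 -1]
  L: [ 0  1  1  0 -2]
RREF → pivots at {i,ℓ} ⇒ r = 2
Repeat: i,ℓ; free: D,X1,X2
RREF:
  r0: [   1    0    0    3   -1]
  r1: [   0    1    1    0   -2]
Fix exponent of X1 at 1, D at 0, X2 at 0; solve each RREF row for its pivot's exponent:
  r0: exp(i) + (3)·1 = 0 ⇒ exp(i) = -3
  r1: exp(ℓ) + (0)·1 = 0 ⇒ exp(ℓ) = 0
Π_2 = i^-3 · X1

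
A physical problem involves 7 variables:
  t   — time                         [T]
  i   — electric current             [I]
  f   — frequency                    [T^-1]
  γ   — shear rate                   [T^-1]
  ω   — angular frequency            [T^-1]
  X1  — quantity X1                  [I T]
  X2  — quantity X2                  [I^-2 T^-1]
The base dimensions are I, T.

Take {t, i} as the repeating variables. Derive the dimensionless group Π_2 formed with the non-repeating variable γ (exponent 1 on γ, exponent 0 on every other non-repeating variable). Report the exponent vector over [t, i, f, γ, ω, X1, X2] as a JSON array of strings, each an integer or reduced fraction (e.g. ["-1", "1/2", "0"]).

Write exponents as rows I,T / cols t,i,f,γ,ω,X1,X2:
  I: [ 0  1  0  0  0  1 -2]
  T: [ 1  0 -1 -1 -1  1 -1]
Row reduction gives pivot columns t,i; rank = 2
Pivot set = {t,i}, free = {f,γ,ω,X1,X2}
RREF:
  r0: [   1    0   -1   -1   -1    1   -1]
  r1: [   0    1    0    0    0    1   -2]
Fix exponent of γ at 1, f at 0, ω at 0, X1 at 0, X2 at 0; solve each RREF row for its pivot's exponent:
  r0: exp(t) + (-1)·1 = 0 ⇒ exp(t) = 1
  r1: exp(i) + (0)·1 = 0 ⇒ exp(i) = 0
Π_2 = t · γ

["1", "0", "0", "1", "0", "0", "0"]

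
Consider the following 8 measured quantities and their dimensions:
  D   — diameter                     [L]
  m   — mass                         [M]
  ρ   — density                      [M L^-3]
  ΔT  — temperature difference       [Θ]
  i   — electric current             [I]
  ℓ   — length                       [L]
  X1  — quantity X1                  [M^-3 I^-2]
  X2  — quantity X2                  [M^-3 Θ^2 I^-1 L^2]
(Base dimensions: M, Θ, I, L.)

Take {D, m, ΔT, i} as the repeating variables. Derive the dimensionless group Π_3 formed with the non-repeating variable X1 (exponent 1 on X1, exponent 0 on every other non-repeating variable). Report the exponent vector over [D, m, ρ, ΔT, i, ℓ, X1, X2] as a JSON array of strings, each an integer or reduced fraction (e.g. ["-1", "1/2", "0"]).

["0", "3", "0", "0", "2", "0", "1", "0"]

Exponent matrix [M,Θ,I,L] × [D,m,ρ,ΔT,i,ℓ,X1,X2]:
  M: [ 0  1  1  0  0  0 -3 -3]
  Θ: [ 0  0  0  1  0  0  0  2]
  I: [ 0  0  0  0  1  0 -2 -1]
  L: [ 1  0 -3  0  0  1  0  2]
Row reduction gives pivot columns D,m,ΔT,i; rank = 4
Repeat: D,m,ΔT,i; free: ρ,ℓ,X1,X2
RREF:
  r0: [   1    0   -3    0    0    1    0    2]
  r1: [   0    1    1    0    0    0   -3   -3]
  r2: [   0    0    0    1    0    0    0    2]
  r3: [   0    0    0    0    1    0   -2   -1]
Fix exponent of X1 at 1, ρ at 0, ℓ at 0, X2 at 0; solve each RREF row for its pivot's exponent:
  r0: exp(D) + (0)·1 = 0 ⇒ exp(D) = 0
  r1: exp(m) + (-3)·1 = 0 ⇒ exp(m) = 3
  r2: exp(ΔT) + (0)·1 = 0 ⇒ exp(ΔT) = 0
  r3: exp(i) + (-2)·1 = 0 ⇒ exp(i) = 2
Π_3 = m^3 · i^2 · X1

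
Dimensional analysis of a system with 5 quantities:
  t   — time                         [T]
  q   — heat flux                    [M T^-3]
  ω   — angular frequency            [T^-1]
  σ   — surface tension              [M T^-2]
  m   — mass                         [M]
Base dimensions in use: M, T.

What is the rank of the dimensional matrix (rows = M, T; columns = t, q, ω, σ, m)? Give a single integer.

2

Dimensional matrix (M×T by t×q×ω×σ×m):
  M: [ 0  1  0  1  1]
  T: [ 1 -3 -1 -2  0]
RREF → pivots at {t,q} ⇒ r = 2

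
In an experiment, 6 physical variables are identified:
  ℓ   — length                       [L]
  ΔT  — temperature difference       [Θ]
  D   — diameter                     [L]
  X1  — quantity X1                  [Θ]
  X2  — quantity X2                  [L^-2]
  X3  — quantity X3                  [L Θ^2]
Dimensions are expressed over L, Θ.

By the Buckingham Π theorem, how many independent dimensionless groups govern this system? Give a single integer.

4

Dimensional matrix (L×Θ by ℓ×ΔT×D×X1×X2×X3):
  L: [ 1  0  1  0 -2  1]
  Θ: [ 0  1  0  1  0  2]
RREF → pivots at {ℓ,ΔT} ⇒ r = 2
6 vars − rank 2 = 4 Π groups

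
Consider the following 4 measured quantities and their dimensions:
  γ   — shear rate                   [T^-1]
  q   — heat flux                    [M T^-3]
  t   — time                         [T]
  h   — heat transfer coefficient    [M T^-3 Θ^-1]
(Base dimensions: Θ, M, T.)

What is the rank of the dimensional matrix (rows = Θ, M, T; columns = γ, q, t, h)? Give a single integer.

3

Write exponents as rows Θ,M,T / cols γ,q,t,h:
  Θ: [ 0  0  0 -1]
  M: [ 0  1  0  1]
  T: [-1 -3  1 -3]
Row reduction gives pivot columns γ,q,h; rank = 3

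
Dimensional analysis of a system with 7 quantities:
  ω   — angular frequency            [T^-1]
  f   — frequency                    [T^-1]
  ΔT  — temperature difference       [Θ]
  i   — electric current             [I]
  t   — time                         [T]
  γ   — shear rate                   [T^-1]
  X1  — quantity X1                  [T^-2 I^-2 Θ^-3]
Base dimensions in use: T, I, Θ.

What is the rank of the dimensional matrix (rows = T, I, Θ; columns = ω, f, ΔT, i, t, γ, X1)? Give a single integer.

Write exponents as rows T,I,Θ / cols ω,f,ΔT,i,t,γ,X1:
  T: [-1 -1  0  0  1 -1 -2]
  I: [ 0  0  0  1  0  0 -2]
  Θ: [ 0  0  1  0  0  0 -3]
RREF → pivots at {ω,ΔT,i} ⇒ r = 3

3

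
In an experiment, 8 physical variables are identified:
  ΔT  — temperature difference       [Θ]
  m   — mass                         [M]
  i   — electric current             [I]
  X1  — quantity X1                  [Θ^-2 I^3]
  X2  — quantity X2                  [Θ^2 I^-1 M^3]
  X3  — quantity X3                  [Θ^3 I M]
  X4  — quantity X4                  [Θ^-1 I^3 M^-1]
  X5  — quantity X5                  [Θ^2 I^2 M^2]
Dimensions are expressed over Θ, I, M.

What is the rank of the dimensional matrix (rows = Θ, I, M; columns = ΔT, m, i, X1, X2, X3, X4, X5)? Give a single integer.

3

Exponent matrix [Θ,I,M] × [ΔT,m,i,X1,X2,X3,X4,X5]:
  Θ: [ 1  0  0 -2  2  3 -1  2]
  I: [ 0  0  1  3 -1  1  3  2]
  M: [ 0  1  0  0  3  1 -1  2]
RREF → pivots at {ΔT,m,i} ⇒ r = 3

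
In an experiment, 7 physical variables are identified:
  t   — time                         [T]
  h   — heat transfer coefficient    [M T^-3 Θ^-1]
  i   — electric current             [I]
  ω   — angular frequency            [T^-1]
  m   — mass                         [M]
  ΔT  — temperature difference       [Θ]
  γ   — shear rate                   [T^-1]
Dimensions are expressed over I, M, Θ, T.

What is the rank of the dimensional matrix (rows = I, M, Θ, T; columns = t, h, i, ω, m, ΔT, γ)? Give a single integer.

4

Exponent matrix [I,M,Θ,T] × [t,h,i,ω,m,ΔT,γ]:
  I: [ 0  0  1  0  0  0  0]
  M: [ 0  1  0  0  1  0  0]
  Θ: [ 0 -1  0  0  0  1  0]
  T: [ 1 -3  0 -1  0  0 -1]
Row reduction gives pivot columns t,h,i,m; rank = 4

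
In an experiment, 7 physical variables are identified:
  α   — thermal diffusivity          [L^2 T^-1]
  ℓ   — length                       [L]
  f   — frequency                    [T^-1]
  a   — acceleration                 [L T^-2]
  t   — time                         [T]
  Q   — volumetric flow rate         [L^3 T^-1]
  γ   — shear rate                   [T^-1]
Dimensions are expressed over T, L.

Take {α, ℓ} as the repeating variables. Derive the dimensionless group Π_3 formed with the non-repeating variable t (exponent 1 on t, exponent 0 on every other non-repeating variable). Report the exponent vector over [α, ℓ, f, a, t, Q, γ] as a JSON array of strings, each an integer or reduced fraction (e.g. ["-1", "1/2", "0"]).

["1", "-2", "0", "0", "1", "0", "0"]

Dimensional matrix (T×L by α×ℓ×f×a×t×Q×γ):
  T: [-1  0 -1 -2  1 -1 -1]
  L: [ 2  1  0  1  0  3  0]
Echelon form has 2 nonzero rows (pivots: α,ℓ)
Repeat: α,ℓ; free: f,a,t,Q,γ
RREF:
  r0: [   1    0    1    2   -1    1    1]
  r1: [   0    1   -2   -3    2    1   -2]
Fix exponent of t at 1, f at 0, a at 0, Q at 0, γ at 0; solve each RREF row for its pivot's exponent:
  r0: exp(α) + (-1)·1 = 0 ⇒ exp(α) = 1
  r1: exp(ℓ) + (2)·1 = 0 ⇒ exp(ℓ) = -2
Π_3 = α · ℓ^-2 · t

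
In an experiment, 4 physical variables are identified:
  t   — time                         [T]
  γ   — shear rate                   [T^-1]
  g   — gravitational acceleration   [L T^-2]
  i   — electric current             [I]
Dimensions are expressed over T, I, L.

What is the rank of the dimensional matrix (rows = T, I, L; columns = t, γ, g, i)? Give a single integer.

Dimensional matrix (T×I×L by t×γ×g×i):
  T: [ 1 -1 -2  0]
  I: [ 0  0  0  1]
  L: [ 0  0  1  0]
Echelon form has 3 nonzero rows (pivots: t,g,i)

3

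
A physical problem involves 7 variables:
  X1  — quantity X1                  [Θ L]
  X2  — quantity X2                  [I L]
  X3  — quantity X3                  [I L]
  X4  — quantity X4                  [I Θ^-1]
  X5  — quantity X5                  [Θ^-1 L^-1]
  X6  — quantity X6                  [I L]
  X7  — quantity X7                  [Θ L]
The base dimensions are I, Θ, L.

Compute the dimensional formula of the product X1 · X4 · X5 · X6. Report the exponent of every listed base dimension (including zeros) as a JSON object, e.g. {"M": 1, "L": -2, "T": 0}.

Write exponents as rows I,Θ,L / cols X1,X2,X3,X4,X5,X6,X7:
  I: [ 0  1  1  1  0  1  0]
  Θ: [ 1  0  0 -1 -1  0  1]
  L: [ 1  1  1  0 -1  1  1]
  [I]: (1)·0+(1)·1+(1)·0+(1)·1 = 2
  [Θ]: (1)·1+(1)·-1+(1)·-1+(1)·0 = -1
  [L]: (1)·1+(1)·0+(1)·-1+(1)·1 = 1
⇒ I^2 Θ^-1 L

{"I": 2, "Θ": -1, "L": 1}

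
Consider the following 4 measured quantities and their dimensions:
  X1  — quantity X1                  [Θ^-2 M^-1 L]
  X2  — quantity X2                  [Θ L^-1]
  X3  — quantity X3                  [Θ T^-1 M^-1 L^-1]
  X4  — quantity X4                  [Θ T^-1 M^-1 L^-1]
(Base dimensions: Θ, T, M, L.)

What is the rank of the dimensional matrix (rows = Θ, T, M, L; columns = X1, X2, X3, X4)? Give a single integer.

3

Dimensional matrix (Θ×T×M×L by X1×X2×X3×X4):
  Θ: [-2  1  1  1]
  T: [ 0  0 -1 -1]
  M: [-1  0 -1 -1]
  L: [ 1 -1 -1 -1]
Row reduction gives pivot columns X1,X2,X3; rank = 3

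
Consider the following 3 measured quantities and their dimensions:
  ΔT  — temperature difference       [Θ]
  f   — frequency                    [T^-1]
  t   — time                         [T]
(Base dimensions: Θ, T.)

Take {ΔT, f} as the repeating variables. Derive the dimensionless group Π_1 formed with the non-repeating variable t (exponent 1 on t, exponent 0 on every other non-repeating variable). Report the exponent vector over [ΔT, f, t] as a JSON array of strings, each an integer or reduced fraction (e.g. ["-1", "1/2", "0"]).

["0", "1", "1"]

Write exponents as rows Θ,T / cols ΔT,f,t:
  Θ: [ 1  0  0]
  T: [ 0 -1  1]
Echelon form has 2 nonzero rows (pivots: ΔT,f)
Repeat: ΔT,f; free: t
RREF:
  r0: [   1    0    0]
  r1: [   0    1   -1]
Fix exponent of t at 1; solve each RREF row for its pivot's exponent:
  r0: exp(ΔT) + (0)·1 = 0 ⇒ exp(ΔT) = 0
  r1: exp(f) + (-1)·1 = 0 ⇒ exp(f) = 1
Π_1 = f · t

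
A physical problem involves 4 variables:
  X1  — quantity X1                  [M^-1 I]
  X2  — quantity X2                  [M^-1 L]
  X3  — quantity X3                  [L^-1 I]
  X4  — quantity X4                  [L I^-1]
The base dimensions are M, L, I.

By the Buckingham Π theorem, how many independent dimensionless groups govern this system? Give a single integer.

Dimensional matrix (M×L×I by X1×X2×X3×X4):
  M: [-1 -1  0  0]
  L: [ 0  1 -1  1]
  I: [ 1  0  1 -1]
Echelon form has 2 nonzero rows (pivots: X1,X2)
4 vars − rank 2 = 2 Π groups

2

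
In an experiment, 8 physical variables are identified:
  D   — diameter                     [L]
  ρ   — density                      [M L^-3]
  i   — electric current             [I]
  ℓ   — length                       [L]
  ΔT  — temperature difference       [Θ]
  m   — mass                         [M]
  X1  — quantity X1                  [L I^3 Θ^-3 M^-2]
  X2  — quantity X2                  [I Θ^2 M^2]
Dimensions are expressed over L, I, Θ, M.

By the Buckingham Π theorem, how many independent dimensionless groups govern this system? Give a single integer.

4

Write exponents as rows L,I,Θ,M / cols D,ρ,i,ℓ,ΔT,m,X1,X2:
  L: [ 1 -3  0  1  0  0  1  0]
  I: [ 0  0  1  0  0  0  3  1]
  Θ: [ 0  0  0  0  1  0 -3  2]
  M: [ 0  1  0  0  0  1 -2  2]
Echelon form has 4 nonzero rows (pivots: D,ρ,i,ΔT)
n=8, r=4 ⇒ 4 dimensionless groups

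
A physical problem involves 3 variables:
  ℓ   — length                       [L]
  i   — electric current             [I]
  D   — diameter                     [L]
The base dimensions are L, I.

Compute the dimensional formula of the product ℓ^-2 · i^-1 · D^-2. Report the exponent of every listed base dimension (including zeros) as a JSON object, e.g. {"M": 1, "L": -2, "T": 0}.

Write exponents as rows L,I / cols ℓ,i,D:
  L: [ 1  0  1]
  I: [ 0  1  0]
  [L]: (-2)·1+(-1)·0+(-2)·1 = -4
  [I]: (-2)·0+(-1)·1+(-2)·0 = -1
⇒ L^-4 I^-1

{"L": -4, "I": -1}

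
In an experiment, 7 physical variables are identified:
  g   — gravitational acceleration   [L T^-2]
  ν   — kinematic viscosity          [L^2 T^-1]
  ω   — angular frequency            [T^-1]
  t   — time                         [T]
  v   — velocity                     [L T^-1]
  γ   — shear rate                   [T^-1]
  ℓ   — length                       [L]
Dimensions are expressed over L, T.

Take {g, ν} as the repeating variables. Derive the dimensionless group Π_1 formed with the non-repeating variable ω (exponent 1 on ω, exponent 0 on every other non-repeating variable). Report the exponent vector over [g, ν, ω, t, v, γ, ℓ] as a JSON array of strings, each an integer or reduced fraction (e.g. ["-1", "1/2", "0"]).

["-2/3", "1/3", "1", "0", "0", "0", "0"]

Exponent matrix [L,T] × [g,ν,ω,t,v,γ,ℓ]:
  L: [ 1  2  0  0  1  0  1]
  T: [-2 -1 -1  1 -1 -1  0]
Row reduction gives pivot columns g,ν; rank = 2
Pivot set = {g,ν}, free = {ω,t,v,γ,ℓ}
RREF:
  r0: [   1    0  2/3 -2/3  1/3  2/3 -1/3]
  r1: [   0    1 -1/3  1/3  1/3 -1/3  2/3]
Fix exponent of ω at 1, t at 0, v at 0, γ at 0, ℓ at 0; solve each RREF row for its pivot's exponent:
  r0: exp(g) + (2/3)·1 = 0 ⇒ exp(g) = -2/3
  r1: exp(ν) + (-1/3)·1 = 0 ⇒ exp(ν) = 1/3
Π_1 = g^(-2/3) · ν^(1/3) · ω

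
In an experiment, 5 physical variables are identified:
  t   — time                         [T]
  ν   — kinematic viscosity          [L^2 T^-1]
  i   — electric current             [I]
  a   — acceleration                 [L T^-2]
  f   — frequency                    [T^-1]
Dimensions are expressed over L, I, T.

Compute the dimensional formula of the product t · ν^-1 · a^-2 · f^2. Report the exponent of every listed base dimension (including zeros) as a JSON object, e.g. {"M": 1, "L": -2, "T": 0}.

{"L": -4, "I": 0, "T": 4}

Dimensional matrix (L×I×T by t×ν×i×a×f):
  L: [ 0  2  0  1  0]
  I: [ 0  0  1  0  0]
  T: [ 1 -1  0 -2 -1]
  [L]: (1)·0+(-1)·2+(-2)·1+(2)·0 = -4
  [I]: (1)·0+(-1)·0+(-2)·0+(2)·0 = 0
  [T]: (1)·1+(-1)·-1+(-2)·-2+(2)·-1 = 4
⇒ L^-4 T^4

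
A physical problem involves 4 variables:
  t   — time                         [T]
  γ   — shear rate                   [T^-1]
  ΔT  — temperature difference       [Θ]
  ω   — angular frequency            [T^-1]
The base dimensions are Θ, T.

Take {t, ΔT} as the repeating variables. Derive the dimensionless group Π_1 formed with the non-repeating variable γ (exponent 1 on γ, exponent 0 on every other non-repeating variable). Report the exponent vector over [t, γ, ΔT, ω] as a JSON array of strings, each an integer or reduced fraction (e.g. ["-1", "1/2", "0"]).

Dimensional matrix (Θ×T by t×γ×ΔT×ω):
  Θ: [ 0  0  1  0]
  T: [ 1 -1  0 -1]
RREF → pivots at {t,ΔT} ⇒ r = 2
Pivot set = {t,ΔT}, free = {γ,ω}
RREF:
  r0: [   1   -1    0   -1]
  r1: [   0    0    1    0]
Fix exponent of γ at 1, ω at 0; solve each RREF row for its pivot's exponent:
  r0: exp(t) + (-1)·1 = 0 ⇒ exp(t) = 1
  r1: exp(ΔT) + (0)·1 = 0 ⇒ exp(ΔT) = 0
Π_1 = t · γ

["1", "1", "0", "0"]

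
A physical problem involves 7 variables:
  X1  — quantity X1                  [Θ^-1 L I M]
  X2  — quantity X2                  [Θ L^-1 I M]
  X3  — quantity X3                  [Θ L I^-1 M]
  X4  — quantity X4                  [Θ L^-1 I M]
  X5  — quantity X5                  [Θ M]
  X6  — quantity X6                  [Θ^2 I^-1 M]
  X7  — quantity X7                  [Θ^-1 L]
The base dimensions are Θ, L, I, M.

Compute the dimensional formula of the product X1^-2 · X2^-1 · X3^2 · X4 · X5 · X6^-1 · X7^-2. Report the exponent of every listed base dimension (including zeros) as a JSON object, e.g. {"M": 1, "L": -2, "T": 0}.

{"Θ": 5, "L": -2, "I": -3, "M": 0}

Write exponents as rows Θ,L,I,M / cols X1,X2,X3,X4,X5,X6,X7:
  Θ: [-1  1  1  1  1  2 -1]
  L: [ 1 -1  1 -1  0  0  1]
  I: [ 1  1 -1  1  0 -1  0]
  M: [ 1  1  1  1  1  1  0]
  [Θ]: (-2)·-1+(-1)·1+(2)·1+(1)·1+(1)·1+(-1)·2+(-2)·-1 = 5
  [L]: (-2)·1+(-1)·-1+(2)·1+(1)·-1+(1)·0+(-1)·0+(-2)·1 = -2
  [I]: (-2)·1+(-1)·1+(2)·-1+(1)·1+(1)·0+(-1)·-1+(-2)·0 = -3
  [M]: (-2)·1+(-1)·1+(2)·1+(1)·1+(1)·1+(-1)·1+(-2)·0 = 0
⇒ Θ^5 L^-2 I^-3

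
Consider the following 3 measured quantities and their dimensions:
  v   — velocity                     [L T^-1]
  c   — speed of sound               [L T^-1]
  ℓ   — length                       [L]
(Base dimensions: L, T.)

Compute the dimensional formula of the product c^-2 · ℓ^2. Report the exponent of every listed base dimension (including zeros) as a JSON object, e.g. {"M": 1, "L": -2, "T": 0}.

Exponent matrix [L,T] × [v,c,ℓ]:
  L: [ 1  1  1]
  T: [-1 -1  0]
  [L]: (-2)·1+(2)·1 = 0
  [T]: (-2)·-1+(2)·0 = 2
⇒ T^2

{"L": 0, "T": 2}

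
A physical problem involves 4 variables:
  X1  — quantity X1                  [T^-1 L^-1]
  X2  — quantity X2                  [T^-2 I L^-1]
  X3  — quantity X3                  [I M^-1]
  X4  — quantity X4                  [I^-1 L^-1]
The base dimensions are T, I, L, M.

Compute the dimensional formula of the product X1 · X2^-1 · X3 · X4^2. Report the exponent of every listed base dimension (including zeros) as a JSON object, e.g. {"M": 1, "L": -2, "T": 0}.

{"T": 1, "I": -2, "L": -2, "M": -1}

Exponent matrix [T,I,L,M] × [X1,X2,X3,X4]:
  T: [-1 -2  0  0]
  I: [ 0  1  1 -1]
  L: [-1 -1  0 -1]
  M: [ 0  0 -1  0]
  [T]: (1)·-1+(-1)·-2+(1)·0+(2)·0 = 1
  [I]: (1)·0+(-1)·1+(1)·1+(2)·-1 = -2
  [L]: (1)·-1+(-1)·-1+(1)·0+(2)·-1 = -2
  [M]: (1)·0+(-1)·0+(1)·-1+(2)·0 = -1
⇒ T I^-2 L^-2 M^-1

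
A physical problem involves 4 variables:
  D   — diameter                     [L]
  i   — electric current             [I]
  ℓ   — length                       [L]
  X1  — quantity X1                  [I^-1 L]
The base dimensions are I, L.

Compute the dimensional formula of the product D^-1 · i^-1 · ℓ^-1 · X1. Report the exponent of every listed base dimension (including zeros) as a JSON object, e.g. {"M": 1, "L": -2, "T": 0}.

{"I": -2, "L": -1}

Write exponents as rows I,L / cols D,i,ℓ,X1:
  I: [ 0  1  0 -1]
  L: [ 1  0  1  1]
  [I]: (-1)·0+(-1)·1+(-1)·0+(1)·-1 = -2
  [L]: (-1)·1+(-1)·0+(-1)·1+(1)·1 = -1
⇒ I^-2 L^-1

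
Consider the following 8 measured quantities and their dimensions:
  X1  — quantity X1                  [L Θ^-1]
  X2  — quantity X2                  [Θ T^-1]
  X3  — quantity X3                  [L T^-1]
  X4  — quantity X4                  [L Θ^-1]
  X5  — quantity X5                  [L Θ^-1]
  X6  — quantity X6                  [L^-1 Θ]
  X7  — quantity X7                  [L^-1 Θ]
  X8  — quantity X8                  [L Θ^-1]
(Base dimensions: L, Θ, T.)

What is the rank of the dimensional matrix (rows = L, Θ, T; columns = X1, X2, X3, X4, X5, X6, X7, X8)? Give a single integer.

2

Write exponents as rows L,Θ,T / cols X1,X2,X3,X4,X5,X6,X7,X8:
  L: [ 1  0  1  1  1 -1 -1  1]
  Θ: [-1  1  0 -1 -1  1  1 -1]
  T: [ 0 -1 -1  0  0  0  0  0]
RREF → pivots at {X1,X2} ⇒ r = 2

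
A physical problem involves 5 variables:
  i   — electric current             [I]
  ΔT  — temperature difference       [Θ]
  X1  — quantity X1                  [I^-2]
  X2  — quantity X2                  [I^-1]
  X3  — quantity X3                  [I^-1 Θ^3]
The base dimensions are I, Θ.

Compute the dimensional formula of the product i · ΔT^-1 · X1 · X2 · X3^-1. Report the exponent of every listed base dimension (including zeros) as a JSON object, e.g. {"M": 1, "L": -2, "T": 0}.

Write exponents as rows I,Θ / cols i,ΔT,X1,X2,X3:
  I: [ 1  0 -2 -1 -1]
  Θ: [ 0  1  0  0  3]
  [I]: (1)·1+(-1)·0+(1)·-2+(1)·-1+(-1)·-1 = -1
  [Θ]: (1)·0+(-1)·1+(1)·0+(1)·0+(-1)·3 = -4
⇒ I^-1 Θ^-4

{"I": -1, "Θ": -4}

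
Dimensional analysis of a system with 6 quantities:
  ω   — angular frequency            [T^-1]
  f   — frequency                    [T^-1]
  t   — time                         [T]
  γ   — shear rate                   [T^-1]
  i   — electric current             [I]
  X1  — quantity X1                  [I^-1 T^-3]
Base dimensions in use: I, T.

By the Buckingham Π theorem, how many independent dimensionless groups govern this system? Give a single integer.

Write exponents as rows I,T / cols ω,f,t,γ,i,X1:
  I: [ 0  0  0  0  1 -1]
  T: [-1 -1  1 -1  0 -3]
RREF → pivots at {ω,i} ⇒ r = 2
6 vars − rank 2 = 4 Π groups

4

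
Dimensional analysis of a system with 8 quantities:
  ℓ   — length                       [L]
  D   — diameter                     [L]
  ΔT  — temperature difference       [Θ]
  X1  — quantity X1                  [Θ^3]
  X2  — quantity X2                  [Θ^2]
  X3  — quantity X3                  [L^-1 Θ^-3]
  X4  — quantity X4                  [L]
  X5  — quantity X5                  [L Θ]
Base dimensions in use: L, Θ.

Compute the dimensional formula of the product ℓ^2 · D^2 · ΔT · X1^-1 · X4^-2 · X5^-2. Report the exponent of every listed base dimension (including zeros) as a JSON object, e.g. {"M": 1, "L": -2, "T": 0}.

{"L": 0, "Θ": -4}

Dimensional matrix (L×Θ by ℓ×D×ΔT×X1×X2×X3×X4×X5):
  L: [ 1  1  0  0  0 -1  1  1]
  Θ: [ 0  0  1  3  2 -3  0  1]
  [L]: (2)·1+(2)·1+(1)·0+(-1)·0+(-2)·1+(-2)·1 = 0
  [Θ]: (2)·0+(2)·0+(1)·1+(-1)·3+(-2)·0+(-2)·1 = -4
⇒ Θ^-4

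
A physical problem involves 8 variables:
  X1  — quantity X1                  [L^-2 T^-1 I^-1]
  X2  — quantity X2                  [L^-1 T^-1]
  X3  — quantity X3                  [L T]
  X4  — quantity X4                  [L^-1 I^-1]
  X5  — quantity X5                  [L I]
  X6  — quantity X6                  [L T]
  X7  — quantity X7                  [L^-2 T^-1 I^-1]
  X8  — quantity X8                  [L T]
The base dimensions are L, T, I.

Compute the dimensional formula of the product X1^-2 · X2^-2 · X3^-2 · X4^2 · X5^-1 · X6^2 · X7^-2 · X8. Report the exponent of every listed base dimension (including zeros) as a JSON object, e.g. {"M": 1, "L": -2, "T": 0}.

{"L": 8, "T": 7, "I": 1}

Dimensional matrix (L×T×I by X1×X2×X3×X4×X5×X6×X7×X8):
  L: [-2 -1  1 -1  1  1 -2  1]
  T: [-1 -1  1  0  0  1 -1  1]
  I: [-1  0  0 -1  1  0 -1  0]
  [L]: (-2)·-2+(-2)·-1+(-2)·1+(2)·-1+(-1)·1+(2)·1+(-2)·-2+(1)·1 = 8
  [T]: (-2)·-1+(-2)·-1+(-2)·1+(2)·0+(-1)·0+(2)·1+(-2)·-1+(1)·1 = 7
  [I]: (-2)·-1+(-2)·0+(-2)·0+(2)·-1+(-1)·1+(2)·0+(-2)·-1+(1)·0 = 1
⇒ L^8 T^7 I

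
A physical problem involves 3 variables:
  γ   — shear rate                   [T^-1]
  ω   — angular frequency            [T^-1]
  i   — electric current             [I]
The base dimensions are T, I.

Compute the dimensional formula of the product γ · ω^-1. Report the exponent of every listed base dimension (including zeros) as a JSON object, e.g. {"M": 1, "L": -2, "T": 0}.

{"T": 0, "I": 0}

Dimensional matrix (T×I by γ×ω×i):
  T: [-1 -1  0]
  I: [ 0  0  1]
  [T]: (1)·-1+(-1)·-1 = 0
  [I]: (1)·0+(-1)·0 = 0
⇒ 1 (dimensionless)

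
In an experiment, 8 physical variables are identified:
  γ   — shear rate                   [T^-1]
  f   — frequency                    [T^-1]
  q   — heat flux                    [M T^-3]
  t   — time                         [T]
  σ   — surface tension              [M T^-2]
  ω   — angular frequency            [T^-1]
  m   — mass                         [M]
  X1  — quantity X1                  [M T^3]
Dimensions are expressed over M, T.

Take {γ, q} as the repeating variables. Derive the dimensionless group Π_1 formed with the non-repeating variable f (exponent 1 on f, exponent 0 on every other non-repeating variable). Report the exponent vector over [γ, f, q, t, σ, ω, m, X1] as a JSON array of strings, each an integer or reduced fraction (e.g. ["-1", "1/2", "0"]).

Write exponents as rows M,T / cols γ,f,q,t,σ,ω,m,X1:
  M: [ 0  0  1  0  1  0  1  1]
  T: [-1 -1 -3  1 -2 -1  0  3]
Echelon form has 2 nonzero rows (pivots: γ,q)
Pivot set = {γ,q}, free = {f,t,σ,ω,m,X1}
RREF:
  r0: [   1    1    0   -1   -1    1   -3   -6]
  r1: [   0    0    1    0    1    0    1    1]
Fix exponent of f at 1, t at 0, σ at 0, ω at 0, m at 0, X1 at 0; solve each RREF row for its pivot's exponent:
  r0: exp(γ) + (1)·1 = 0 ⇒ exp(γ) = -1
  r1: exp(q) + (0)·1 = 0 ⇒ exp(q) = 0
Π_1 = γ^-1 · f

["-1", "1", "0", "0", "0", "0", "0", "0"]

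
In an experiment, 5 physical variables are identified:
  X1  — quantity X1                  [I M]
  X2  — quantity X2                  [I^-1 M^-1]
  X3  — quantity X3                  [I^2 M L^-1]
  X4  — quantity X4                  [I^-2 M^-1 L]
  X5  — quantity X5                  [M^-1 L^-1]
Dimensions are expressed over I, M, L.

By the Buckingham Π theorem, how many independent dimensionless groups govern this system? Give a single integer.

3

Exponent matrix [I,M,L] × [X1,X2,X3,X4,X5]:
  I: [ 1 -1  2 -2  0]
  M: [ 1 -1  1 -1 -1]
  L: [ 0  0 -1  1 -1]
Row reduction gives pivot columns X1,X3; rank = 2
Π count = n − r = 5 − 2 = 3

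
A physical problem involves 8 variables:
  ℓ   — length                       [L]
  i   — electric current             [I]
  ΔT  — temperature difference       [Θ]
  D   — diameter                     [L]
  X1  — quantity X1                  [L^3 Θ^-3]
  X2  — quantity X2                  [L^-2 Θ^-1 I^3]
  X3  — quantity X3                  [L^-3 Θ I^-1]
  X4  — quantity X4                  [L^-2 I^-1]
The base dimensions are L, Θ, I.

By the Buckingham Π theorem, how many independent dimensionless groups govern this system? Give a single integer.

Write exponents as rows L,Θ,I / cols ℓ,i,ΔT,D,X1,X2,X3,X4:
  L: [ 1  0  0  1  3 -2 -3 -2]
  Θ: [ 0  0  1  0 -3 -1  1  0]
  I: [ 0  1  0  0  0  3 -1 -1]
Echelon form has 3 nonzero rows (pivots: ℓ,i,ΔT)
Π count = n − r = 8 − 3 = 5

5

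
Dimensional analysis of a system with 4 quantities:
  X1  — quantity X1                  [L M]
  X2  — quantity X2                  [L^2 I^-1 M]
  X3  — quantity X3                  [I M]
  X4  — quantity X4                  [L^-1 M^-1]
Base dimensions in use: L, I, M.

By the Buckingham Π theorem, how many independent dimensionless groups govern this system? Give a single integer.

Write exponents as rows L,I,M / cols X1,X2,X3,X4:
  L: [ 1  2  0 -1]
  I: [ 0 -1  1  0]
  M: [ 1  1  1 -1]
RREF → pivots at {X1,X2} ⇒ r = 2
n=4, r=2 ⇒ 2 dimensionless groups

2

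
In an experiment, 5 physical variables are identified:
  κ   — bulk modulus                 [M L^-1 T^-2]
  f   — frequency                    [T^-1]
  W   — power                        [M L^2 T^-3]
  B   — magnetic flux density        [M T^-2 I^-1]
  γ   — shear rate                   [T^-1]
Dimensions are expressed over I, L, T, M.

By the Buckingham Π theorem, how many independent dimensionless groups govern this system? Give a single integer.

1

Write exponents as rows I,L,T,M / cols κ,f,W,B,γ:
  I: [ 0  0  0 -1  0]
  L: [-1  0  2  0  0]
  T: [-2 -1 -3 -2 -1]
  M: [ 1  0  1  1  0]
Row reduction gives pivot columns κ,f,W,B; rank = 4
n=5, r=4 ⇒ 1 dimensionless group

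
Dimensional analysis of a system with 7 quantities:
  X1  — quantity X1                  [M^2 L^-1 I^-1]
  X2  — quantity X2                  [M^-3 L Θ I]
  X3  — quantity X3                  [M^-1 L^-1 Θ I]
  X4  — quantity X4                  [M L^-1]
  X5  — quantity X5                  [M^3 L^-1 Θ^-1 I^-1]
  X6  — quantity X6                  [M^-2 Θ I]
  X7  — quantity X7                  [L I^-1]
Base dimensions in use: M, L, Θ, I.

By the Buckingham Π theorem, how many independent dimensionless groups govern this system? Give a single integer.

Dimensional matrix (M×L×Θ×I by X1×X2×X3×X4×X5×X6×X7):
  M: [ 2 -3 -1  1  3 -2  0]
  L: [-1  1 -1 -1 -1  0  1]
  Θ: [ 0  1  1  0 -1  1  0]
  I: [-1  1  1  0 -1  1 -1]
Echelon form has 3 nonzero rows (pivots: X1,X2,X3)
Π count = n − r = 7 − 3 = 4

4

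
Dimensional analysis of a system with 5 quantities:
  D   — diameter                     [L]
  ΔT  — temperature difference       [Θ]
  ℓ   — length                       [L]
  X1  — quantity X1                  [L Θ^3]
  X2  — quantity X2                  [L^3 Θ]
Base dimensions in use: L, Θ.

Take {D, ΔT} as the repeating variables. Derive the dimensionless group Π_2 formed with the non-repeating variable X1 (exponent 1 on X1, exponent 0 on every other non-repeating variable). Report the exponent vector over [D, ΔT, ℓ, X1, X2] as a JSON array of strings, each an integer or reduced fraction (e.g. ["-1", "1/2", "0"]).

Exponent matrix [L,Θ] × [D,ΔT,ℓ,X1,X2]:
  L: [ 1  0  1  1  3]
  Θ: [ 0  1  0  3  1]
RREF → pivots at {D,ΔT} ⇒ r = 2
Repeat: D,ΔT; free: ℓ,X1,X2
RREF:
  r0: [   1    0    1    1    3]
  r1: [   0    1    0    3    1]
Fix exponent of X1 at 1, ℓ at 0, X2 at 0; solve each RREF row for its pivot's exponent:
  r0: exp(D) + (1)·1 = 0 ⇒ exp(D) = -1
  r1: exp(ΔT) + (3)·1 = 0 ⇒ exp(ΔT) = -3
Π_2 = D^-1 · ΔT^-3 · X1

["-1", "-3", "0", "1", "0"]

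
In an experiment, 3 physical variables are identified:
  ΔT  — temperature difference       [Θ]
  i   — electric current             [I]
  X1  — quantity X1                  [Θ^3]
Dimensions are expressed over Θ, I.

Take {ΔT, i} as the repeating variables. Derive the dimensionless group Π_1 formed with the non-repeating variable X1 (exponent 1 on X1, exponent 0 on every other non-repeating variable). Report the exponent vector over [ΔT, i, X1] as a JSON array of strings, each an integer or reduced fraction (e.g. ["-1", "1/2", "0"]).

["-3", "0", "1"]

Write exponents as rows Θ,I / cols ΔT,i,X1:
  Θ: [ 1  0  3]
  I: [ 0  1  0]
Echelon form has 2 nonzero rows (pivots: ΔT,i)
Pivot set = {ΔT,i}, free = {X1}
RREF:
  r0: [   1    0    3]
  r1: [   0    1    0]
Fix exponent of X1 at 1; solve each RREF row for its pivot's exponent:
  r0: exp(ΔT) + (3)·1 = 0 ⇒ exp(ΔT) = -3
  r1: exp(i) + (0)·1 = 0 ⇒ exp(i) = 0
Π_1 = ΔT^-3 · X1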